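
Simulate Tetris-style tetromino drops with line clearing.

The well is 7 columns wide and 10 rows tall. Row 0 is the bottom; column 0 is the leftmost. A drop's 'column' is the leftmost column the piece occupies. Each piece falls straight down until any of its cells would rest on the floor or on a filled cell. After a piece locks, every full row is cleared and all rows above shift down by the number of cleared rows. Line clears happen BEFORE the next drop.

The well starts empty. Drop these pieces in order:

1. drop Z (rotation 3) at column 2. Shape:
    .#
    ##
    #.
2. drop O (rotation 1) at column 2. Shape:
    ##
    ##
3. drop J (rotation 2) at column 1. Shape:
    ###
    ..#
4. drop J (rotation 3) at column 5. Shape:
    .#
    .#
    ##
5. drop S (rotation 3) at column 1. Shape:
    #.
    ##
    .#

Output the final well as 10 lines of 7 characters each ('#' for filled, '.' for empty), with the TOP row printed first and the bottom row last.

Answer: .#.....
.##....
..#....
.###...
...#...
..##...
..##...
...#..#
..##..#
..#..##

Derivation:
Drop 1: Z rot3 at col 2 lands with bottom-row=0; cleared 0 line(s) (total 0); column heights now [0 0 2 3 0 0 0], max=3
Drop 2: O rot1 at col 2 lands with bottom-row=3; cleared 0 line(s) (total 0); column heights now [0 0 5 5 0 0 0], max=5
Drop 3: J rot2 at col 1 lands with bottom-row=5; cleared 0 line(s) (total 0); column heights now [0 7 7 7 0 0 0], max=7
Drop 4: J rot3 at col 5 lands with bottom-row=0; cleared 0 line(s) (total 0); column heights now [0 7 7 7 0 1 3], max=7
Drop 5: S rot3 at col 1 lands with bottom-row=7; cleared 0 line(s) (total 0); column heights now [0 10 9 7 0 1 3], max=10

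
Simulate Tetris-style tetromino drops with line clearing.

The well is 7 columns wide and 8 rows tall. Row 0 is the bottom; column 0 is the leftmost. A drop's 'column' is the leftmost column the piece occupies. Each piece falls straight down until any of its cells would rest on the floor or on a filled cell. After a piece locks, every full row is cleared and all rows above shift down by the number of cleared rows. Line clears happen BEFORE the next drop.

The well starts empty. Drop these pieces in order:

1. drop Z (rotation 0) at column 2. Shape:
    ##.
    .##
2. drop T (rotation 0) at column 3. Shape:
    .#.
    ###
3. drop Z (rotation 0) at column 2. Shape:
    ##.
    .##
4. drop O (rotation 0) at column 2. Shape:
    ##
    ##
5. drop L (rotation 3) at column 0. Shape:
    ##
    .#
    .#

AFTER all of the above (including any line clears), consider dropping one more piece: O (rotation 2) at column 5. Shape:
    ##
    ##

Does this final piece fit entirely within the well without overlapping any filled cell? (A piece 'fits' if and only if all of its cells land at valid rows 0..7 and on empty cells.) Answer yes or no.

Answer: yes

Derivation:
Drop 1: Z rot0 at col 2 lands with bottom-row=0; cleared 0 line(s) (total 0); column heights now [0 0 2 2 1 0 0], max=2
Drop 2: T rot0 at col 3 lands with bottom-row=2; cleared 0 line(s) (total 0); column heights now [0 0 2 3 4 3 0], max=4
Drop 3: Z rot0 at col 2 lands with bottom-row=4; cleared 0 line(s) (total 0); column heights now [0 0 6 6 5 3 0], max=6
Drop 4: O rot0 at col 2 lands with bottom-row=6; cleared 0 line(s) (total 0); column heights now [0 0 8 8 5 3 0], max=8
Drop 5: L rot3 at col 0 lands with bottom-row=0; cleared 0 line(s) (total 0); column heights now [3 3 8 8 5 3 0], max=8
Test piece O rot2 at col 5 (width 2): heights before test = [3 3 8 8 5 3 0]; fits = True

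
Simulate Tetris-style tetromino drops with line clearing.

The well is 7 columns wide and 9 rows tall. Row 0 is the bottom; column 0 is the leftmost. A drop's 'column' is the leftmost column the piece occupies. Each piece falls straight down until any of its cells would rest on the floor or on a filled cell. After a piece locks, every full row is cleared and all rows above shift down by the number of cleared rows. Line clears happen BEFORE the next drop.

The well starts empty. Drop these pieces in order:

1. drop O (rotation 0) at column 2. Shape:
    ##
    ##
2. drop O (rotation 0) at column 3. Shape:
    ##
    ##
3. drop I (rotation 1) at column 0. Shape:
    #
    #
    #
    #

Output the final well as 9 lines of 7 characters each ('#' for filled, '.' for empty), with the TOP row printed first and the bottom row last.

Answer: .......
.......
.......
.......
.......
#..##..
#..##..
#.##...
#.##...

Derivation:
Drop 1: O rot0 at col 2 lands with bottom-row=0; cleared 0 line(s) (total 0); column heights now [0 0 2 2 0 0 0], max=2
Drop 2: O rot0 at col 3 lands with bottom-row=2; cleared 0 line(s) (total 0); column heights now [0 0 2 4 4 0 0], max=4
Drop 3: I rot1 at col 0 lands with bottom-row=0; cleared 0 line(s) (total 0); column heights now [4 0 2 4 4 0 0], max=4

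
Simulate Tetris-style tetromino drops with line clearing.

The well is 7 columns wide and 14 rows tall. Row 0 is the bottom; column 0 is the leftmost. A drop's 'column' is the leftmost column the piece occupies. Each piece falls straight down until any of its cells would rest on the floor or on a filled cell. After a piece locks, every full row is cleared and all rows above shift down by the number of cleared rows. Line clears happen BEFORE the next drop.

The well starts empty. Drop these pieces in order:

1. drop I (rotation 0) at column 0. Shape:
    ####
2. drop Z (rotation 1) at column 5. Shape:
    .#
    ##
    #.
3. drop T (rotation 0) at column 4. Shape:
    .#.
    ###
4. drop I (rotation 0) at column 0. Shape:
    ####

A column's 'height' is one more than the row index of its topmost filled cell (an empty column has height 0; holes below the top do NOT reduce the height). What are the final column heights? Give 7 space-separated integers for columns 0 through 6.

Answer: 2 2 2 2 4 5 4

Derivation:
Drop 1: I rot0 at col 0 lands with bottom-row=0; cleared 0 line(s) (total 0); column heights now [1 1 1 1 0 0 0], max=1
Drop 2: Z rot1 at col 5 lands with bottom-row=0; cleared 0 line(s) (total 0); column heights now [1 1 1 1 0 2 3], max=3
Drop 3: T rot0 at col 4 lands with bottom-row=3; cleared 0 line(s) (total 0); column heights now [1 1 1 1 4 5 4], max=5
Drop 4: I rot0 at col 0 lands with bottom-row=1; cleared 0 line(s) (total 0); column heights now [2 2 2 2 4 5 4], max=5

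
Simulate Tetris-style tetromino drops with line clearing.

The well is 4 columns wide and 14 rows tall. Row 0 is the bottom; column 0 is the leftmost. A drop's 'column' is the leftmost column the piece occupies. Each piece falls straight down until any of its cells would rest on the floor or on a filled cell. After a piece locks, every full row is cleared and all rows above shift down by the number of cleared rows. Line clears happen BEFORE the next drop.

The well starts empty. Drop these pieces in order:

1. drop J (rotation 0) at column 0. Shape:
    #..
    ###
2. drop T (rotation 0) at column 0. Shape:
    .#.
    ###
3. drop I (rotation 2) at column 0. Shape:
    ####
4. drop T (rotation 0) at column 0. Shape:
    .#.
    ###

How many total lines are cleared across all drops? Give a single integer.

Drop 1: J rot0 at col 0 lands with bottom-row=0; cleared 0 line(s) (total 0); column heights now [2 1 1 0], max=2
Drop 2: T rot0 at col 0 lands with bottom-row=2; cleared 0 line(s) (total 0); column heights now [3 4 3 0], max=4
Drop 3: I rot2 at col 0 lands with bottom-row=4; cleared 1 line(s) (total 1); column heights now [3 4 3 0], max=4
Drop 4: T rot0 at col 0 lands with bottom-row=4; cleared 0 line(s) (total 1); column heights now [5 6 5 0], max=6

Answer: 1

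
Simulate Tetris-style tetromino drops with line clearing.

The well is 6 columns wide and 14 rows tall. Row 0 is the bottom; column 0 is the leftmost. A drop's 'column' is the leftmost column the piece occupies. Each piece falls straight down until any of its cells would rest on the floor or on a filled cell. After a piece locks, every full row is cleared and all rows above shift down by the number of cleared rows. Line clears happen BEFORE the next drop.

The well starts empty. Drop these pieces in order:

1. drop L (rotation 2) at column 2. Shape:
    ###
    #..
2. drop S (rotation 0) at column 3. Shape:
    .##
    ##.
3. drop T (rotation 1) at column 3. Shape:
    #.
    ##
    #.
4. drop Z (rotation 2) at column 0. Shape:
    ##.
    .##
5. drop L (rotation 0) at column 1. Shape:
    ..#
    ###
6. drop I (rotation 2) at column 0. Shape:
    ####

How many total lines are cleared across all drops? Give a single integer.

Drop 1: L rot2 at col 2 lands with bottom-row=0; cleared 0 line(s) (total 0); column heights now [0 0 2 2 2 0], max=2
Drop 2: S rot0 at col 3 lands with bottom-row=2; cleared 0 line(s) (total 0); column heights now [0 0 2 3 4 4], max=4
Drop 3: T rot1 at col 3 lands with bottom-row=3; cleared 0 line(s) (total 0); column heights now [0 0 2 6 5 4], max=6
Drop 4: Z rot2 at col 0 lands with bottom-row=2; cleared 0 line(s) (total 0); column heights now [4 4 3 6 5 4], max=6
Drop 5: L rot0 at col 1 lands with bottom-row=6; cleared 0 line(s) (total 0); column heights now [4 7 7 8 5 4], max=8
Drop 6: I rot2 at col 0 lands with bottom-row=8; cleared 0 line(s) (total 0); column heights now [9 9 9 9 5 4], max=9

Answer: 0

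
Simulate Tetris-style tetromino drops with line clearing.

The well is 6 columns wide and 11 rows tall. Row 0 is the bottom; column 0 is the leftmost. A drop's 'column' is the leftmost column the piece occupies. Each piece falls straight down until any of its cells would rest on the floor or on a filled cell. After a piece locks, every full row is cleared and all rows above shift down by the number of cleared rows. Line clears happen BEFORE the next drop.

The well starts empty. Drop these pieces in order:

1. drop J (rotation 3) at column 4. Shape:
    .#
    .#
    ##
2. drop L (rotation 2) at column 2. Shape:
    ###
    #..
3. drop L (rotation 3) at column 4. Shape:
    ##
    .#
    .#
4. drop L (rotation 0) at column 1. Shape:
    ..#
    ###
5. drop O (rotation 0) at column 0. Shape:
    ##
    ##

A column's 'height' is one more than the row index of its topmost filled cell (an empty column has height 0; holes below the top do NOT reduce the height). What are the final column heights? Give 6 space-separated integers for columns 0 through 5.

Answer: 5 5 3 4 6 6

Derivation:
Drop 1: J rot3 at col 4 lands with bottom-row=0; cleared 0 line(s) (total 0); column heights now [0 0 0 0 1 3], max=3
Drop 2: L rot2 at col 2 lands with bottom-row=0; cleared 0 line(s) (total 0); column heights now [0 0 2 2 2 3], max=3
Drop 3: L rot3 at col 4 lands with bottom-row=3; cleared 0 line(s) (total 0); column heights now [0 0 2 2 6 6], max=6
Drop 4: L rot0 at col 1 lands with bottom-row=2; cleared 0 line(s) (total 0); column heights now [0 3 3 4 6 6], max=6
Drop 5: O rot0 at col 0 lands with bottom-row=3; cleared 0 line(s) (total 0); column heights now [5 5 3 4 6 6], max=6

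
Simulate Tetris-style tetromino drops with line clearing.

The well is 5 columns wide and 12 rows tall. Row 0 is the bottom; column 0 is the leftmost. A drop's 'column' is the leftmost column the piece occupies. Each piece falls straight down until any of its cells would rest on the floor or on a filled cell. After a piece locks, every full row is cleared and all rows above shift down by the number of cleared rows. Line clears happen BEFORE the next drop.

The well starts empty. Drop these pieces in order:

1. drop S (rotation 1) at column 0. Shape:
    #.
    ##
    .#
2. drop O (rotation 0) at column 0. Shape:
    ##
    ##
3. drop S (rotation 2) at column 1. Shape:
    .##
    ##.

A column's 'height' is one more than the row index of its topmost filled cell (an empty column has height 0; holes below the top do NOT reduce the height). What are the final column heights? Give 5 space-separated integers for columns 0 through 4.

Answer: 5 6 7 7 0

Derivation:
Drop 1: S rot1 at col 0 lands with bottom-row=0; cleared 0 line(s) (total 0); column heights now [3 2 0 0 0], max=3
Drop 2: O rot0 at col 0 lands with bottom-row=3; cleared 0 line(s) (total 0); column heights now [5 5 0 0 0], max=5
Drop 3: S rot2 at col 1 lands with bottom-row=5; cleared 0 line(s) (total 0); column heights now [5 6 7 7 0], max=7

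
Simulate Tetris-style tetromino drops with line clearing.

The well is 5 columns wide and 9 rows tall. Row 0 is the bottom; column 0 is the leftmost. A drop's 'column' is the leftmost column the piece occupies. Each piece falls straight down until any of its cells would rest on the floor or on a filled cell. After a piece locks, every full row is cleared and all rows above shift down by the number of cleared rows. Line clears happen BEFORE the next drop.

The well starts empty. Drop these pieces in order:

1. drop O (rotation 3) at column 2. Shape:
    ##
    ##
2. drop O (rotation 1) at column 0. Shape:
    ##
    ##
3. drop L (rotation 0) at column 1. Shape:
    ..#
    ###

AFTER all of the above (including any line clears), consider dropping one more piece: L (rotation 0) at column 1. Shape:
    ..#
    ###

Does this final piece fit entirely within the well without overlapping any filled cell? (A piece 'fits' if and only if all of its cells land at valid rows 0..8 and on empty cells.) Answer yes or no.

Drop 1: O rot3 at col 2 lands with bottom-row=0; cleared 0 line(s) (total 0); column heights now [0 0 2 2 0], max=2
Drop 2: O rot1 at col 0 lands with bottom-row=0; cleared 0 line(s) (total 0); column heights now [2 2 2 2 0], max=2
Drop 3: L rot0 at col 1 lands with bottom-row=2; cleared 0 line(s) (total 0); column heights now [2 3 3 4 0], max=4
Test piece L rot0 at col 1 (width 3): heights before test = [2 3 3 4 0]; fits = True

Answer: yes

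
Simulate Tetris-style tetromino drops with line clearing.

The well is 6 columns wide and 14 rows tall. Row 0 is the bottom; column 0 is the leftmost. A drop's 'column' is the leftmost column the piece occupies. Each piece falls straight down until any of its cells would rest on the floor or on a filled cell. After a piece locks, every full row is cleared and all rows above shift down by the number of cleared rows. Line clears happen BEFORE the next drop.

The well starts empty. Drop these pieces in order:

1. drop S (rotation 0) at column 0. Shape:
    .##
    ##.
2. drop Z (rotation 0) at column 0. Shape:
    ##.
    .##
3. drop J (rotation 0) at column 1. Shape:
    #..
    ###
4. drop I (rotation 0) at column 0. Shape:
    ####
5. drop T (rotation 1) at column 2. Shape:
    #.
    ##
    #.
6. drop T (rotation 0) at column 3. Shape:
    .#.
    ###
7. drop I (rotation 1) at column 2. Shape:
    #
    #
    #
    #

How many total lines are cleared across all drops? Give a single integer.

Drop 1: S rot0 at col 0 lands with bottom-row=0; cleared 0 line(s) (total 0); column heights now [1 2 2 0 0 0], max=2
Drop 2: Z rot0 at col 0 lands with bottom-row=2; cleared 0 line(s) (total 0); column heights now [4 4 3 0 0 0], max=4
Drop 3: J rot0 at col 1 lands with bottom-row=4; cleared 0 line(s) (total 0); column heights now [4 6 5 5 0 0], max=6
Drop 4: I rot0 at col 0 lands with bottom-row=6; cleared 0 line(s) (total 0); column heights now [7 7 7 7 0 0], max=7
Drop 5: T rot1 at col 2 lands with bottom-row=7; cleared 0 line(s) (total 0); column heights now [7 7 10 9 0 0], max=10
Drop 6: T rot0 at col 3 lands with bottom-row=9; cleared 0 line(s) (total 0); column heights now [7 7 10 10 11 10], max=11
Drop 7: I rot1 at col 2 lands with bottom-row=10; cleared 0 line(s) (total 0); column heights now [7 7 14 10 11 10], max=14

Answer: 0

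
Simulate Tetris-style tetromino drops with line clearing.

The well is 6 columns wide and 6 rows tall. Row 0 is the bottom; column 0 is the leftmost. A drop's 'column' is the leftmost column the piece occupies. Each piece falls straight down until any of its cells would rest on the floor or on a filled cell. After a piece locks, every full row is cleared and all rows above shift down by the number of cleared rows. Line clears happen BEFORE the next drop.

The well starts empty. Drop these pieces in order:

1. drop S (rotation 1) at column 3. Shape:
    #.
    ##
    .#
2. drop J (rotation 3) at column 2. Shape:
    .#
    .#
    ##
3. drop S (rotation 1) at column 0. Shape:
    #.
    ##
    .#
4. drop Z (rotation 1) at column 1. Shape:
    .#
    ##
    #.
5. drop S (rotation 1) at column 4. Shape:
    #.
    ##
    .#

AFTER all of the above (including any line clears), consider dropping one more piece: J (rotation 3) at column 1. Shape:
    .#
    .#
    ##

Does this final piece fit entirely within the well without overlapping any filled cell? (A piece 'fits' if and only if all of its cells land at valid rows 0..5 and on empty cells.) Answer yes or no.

Drop 1: S rot1 at col 3 lands with bottom-row=0; cleared 0 line(s) (total 0); column heights now [0 0 0 3 2 0], max=3
Drop 2: J rot3 at col 2 lands with bottom-row=3; cleared 0 line(s) (total 0); column heights now [0 0 4 6 2 0], max=6
Drop 3: S rot1 at col 0 lands with bottom-row=0; cleared 0 line(s) (total 0); column heights now [3 2 4 6 2 0], max=6
Drop 4: Z rot1 at col 1 lands with bottom-row=3; cleared 0 line(s) (total 0); column heights now [3 5 6 6 2 0], max=6
Drop 5: S rot1 at col 4 lands with bottom-row=1; cleared 0 line(s) (total 0); column heights now [3 5 6 6 4 3], max=6
Test piece J rot3 at col 1 (width 2): heights before test = [3 5 6 6 4 3]; fits = False

Answer: no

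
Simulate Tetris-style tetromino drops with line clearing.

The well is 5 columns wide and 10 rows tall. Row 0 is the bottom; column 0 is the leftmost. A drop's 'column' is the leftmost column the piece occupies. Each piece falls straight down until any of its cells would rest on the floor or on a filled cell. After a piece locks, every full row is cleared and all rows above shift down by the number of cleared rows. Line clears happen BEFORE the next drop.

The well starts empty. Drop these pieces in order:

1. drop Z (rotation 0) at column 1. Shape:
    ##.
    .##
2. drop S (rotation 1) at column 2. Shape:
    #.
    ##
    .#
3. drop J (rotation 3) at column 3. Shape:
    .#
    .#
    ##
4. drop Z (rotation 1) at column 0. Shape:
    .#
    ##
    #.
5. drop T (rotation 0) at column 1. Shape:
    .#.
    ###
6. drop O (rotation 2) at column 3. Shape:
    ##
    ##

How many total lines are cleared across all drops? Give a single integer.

Answer: 0

Derivation:
Drop 1: Z rot0 at col 1 lands with bottom-row=0; cleared 0 line(s) (total 0); column heights now [0 2 2 1 0], max=2
Drop 2: S rot1 at col 2 lands with bottom-row=1; cleared 0 line(s) (total 0); column heights now [0 2 4 3 0], max=4
Drop 3: J rot3 at col 3 lands with bottom-row=3; cleared 0 line(s) (total 0); column heights now [0 2 4 4 6], max=6
Drop 4: Z rot1 at col 0 lands with bottom-row=1; cleared 0 line(s) (total 0); column heights now [3 4 4 4 6], max=6
Drop 5: T rot0 at col 1 lands with bottom-row=4; cleared 0 line(s) (total 0); column heights now [3 5 6 5 6], max=6
Drop 6: O rot2 at col 3 lands with bottom-row=6; cleared 0 line(s) (total 0); column heights now [3 5 6 8 8], max=8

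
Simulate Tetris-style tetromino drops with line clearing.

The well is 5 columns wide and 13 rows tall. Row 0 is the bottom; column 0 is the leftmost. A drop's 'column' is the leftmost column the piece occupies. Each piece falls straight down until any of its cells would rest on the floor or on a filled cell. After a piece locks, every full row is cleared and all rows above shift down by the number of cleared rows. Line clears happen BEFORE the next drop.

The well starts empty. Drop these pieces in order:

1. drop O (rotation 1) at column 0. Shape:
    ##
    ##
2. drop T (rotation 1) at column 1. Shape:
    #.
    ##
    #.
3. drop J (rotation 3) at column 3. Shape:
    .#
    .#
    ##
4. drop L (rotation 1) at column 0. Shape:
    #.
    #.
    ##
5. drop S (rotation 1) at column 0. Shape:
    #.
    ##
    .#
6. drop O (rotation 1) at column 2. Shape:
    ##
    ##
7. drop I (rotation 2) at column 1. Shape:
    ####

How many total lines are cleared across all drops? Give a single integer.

Answer: 1

Derivation:
Drop 1: O rot1 at col 0 lands with bottom-row=0; cleared 0 line(s) (total 0); column heights now [2 2 0 0 0], max=2
Drop 2: T rot1 at col 1 lands with bottom-row=2; cleared 0 line(s) (total 0); column heights now [2 5 4 0 0], max=5
Drop 3: J rot3 at col 3 lands with bottom-row=0; cleared 0 line(s) (total 0); column heights now [2 5 4 1 3], max=5
Drop 4: L rot1 at col 0 lands with bottom-row=5; cleared 0 line(s) (total 0); column heights now [8 6 4 1 3], max=8
Drop 5: S rot1 at col 0 lands with bottom-row=7; cleared 0 line(s) (total 0); column heights now [10 9 4 1 3], max=10
Drop 6: O rot1 at col 2 lands with bottom-row=4; cleared 0 line(s) (total 0); column heights now [10 9 6 6 3], max=10
Drop 7: I rot2 at col 1 lands with bottom-row=9; cleared 1 line(s) (total 1); column heights now [9 9 6 6 3], max=9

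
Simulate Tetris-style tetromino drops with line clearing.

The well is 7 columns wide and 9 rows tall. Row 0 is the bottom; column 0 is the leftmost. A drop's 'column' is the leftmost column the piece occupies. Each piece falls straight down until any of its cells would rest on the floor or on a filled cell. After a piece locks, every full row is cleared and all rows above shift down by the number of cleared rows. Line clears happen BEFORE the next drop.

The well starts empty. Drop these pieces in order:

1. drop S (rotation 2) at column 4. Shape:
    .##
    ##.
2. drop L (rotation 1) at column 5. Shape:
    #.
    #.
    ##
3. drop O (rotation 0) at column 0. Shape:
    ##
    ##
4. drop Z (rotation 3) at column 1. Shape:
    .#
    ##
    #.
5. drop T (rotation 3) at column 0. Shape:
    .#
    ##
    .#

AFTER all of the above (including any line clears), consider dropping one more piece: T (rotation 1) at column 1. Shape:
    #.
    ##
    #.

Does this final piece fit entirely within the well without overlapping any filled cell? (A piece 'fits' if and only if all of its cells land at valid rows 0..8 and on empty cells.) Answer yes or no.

Answer: no

Derivation:
Drop 1: S rot2 at col 4 lands with bottom-row=0; cleared 0 line(s) (total 0); column heights now [0 0 0 0 1 2 2], max=2
Drop 2: L rot1 at col 5 lands with bottom-row=2; cleared 0 line(s) (total 0); column heights now [0 0 0 0 1 5 3], max=5
Drop 3: O rot0 at col 0 lands with bottom-row=0; cleared 0 line(s) (total 0); column heights now [2 2 0 0 1 5 3], max=5
Drop 4: Z rot3 at col 1 lands with bottom-row=2; cleared 0 line(s) (total 0); column heights now [2 4 5 0 1 5 3], max=5
Drop 5: T rot3 at col 0 lands with bottom-row=4; cleared 0 line(s) (total 0); column heights now [6 7 5 0 1 5 3], max=7
Test piece T rot1 at col 1 (width 2): heights before test = [6 7 5 0 1 5 3]; fits = False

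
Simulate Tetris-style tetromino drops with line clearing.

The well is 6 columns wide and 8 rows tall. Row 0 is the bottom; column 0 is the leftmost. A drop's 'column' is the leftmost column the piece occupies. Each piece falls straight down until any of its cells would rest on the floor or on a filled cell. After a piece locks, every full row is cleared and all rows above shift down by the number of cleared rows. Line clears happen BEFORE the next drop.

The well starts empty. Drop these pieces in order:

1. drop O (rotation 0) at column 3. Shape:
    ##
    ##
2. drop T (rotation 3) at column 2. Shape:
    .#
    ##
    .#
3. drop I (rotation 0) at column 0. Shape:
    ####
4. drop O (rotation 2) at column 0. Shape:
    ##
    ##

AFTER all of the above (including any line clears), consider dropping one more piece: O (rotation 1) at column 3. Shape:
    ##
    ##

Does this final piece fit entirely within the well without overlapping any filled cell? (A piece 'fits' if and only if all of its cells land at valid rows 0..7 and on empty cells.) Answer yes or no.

Answer: yes

Derivation:
Drop 1: O rot0 at col 3 lands with bottom-row=0; cleared 0 line(s) (total 0); column heights now [0 0 0 2 2 0], max=2
Drop 2: T rot3 at col 2 lands with bottom-row=2; cleared 0 line(s) (total 0); column heights now [0 0 4 5 2 0], max=5
Drop 3: I rot0 at col 0 lands with bottom-row=5; cleared 0 line(s) (total 0); column heights now [6 6 6 6 2 0], max=6
Drop 4: O rot2 at col 0 lands with bottom-row=6; cleared 0 line(s) (total 0); column heights now [8 8 6 6 2 0], max=8
Test piece O rot1 at col 3 (width 2): heights before test = [8 8 6 6 2 0]; fits = True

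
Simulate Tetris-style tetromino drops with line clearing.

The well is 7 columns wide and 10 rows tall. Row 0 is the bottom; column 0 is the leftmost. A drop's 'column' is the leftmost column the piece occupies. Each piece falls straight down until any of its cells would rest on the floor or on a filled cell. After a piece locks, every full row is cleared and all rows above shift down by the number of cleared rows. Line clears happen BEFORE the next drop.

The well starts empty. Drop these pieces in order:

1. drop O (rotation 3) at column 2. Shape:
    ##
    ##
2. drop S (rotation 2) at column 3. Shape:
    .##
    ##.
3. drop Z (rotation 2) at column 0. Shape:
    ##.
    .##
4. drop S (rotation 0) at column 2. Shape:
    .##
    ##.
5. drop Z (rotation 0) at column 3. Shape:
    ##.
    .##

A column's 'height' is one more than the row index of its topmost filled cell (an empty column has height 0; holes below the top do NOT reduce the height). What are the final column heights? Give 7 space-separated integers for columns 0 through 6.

Drop 1: O rot3 at col 2 lands with bottom-row=0; cleared 0 line(s) (total 0); column heights now [0 0 2 2 0 0 0], max=2
Drop 2: S rot2 at col 3 lands with bottom-row=2; cleared 0 line(s) (total 0); column heights now [0 0 2 3 4 4 0], max=4
Drop 3: Z rot2 at col 0 lands with bottom-row=2; cleared 0 line(s) (total 0); column heights now [4 4 3 3 4 4 0], max=4
Drop 4: S rot0 at col 2 lands with bottom-row=3; cleared 0 line(s) (total 0); column heights now [4 4 4 5 5 4 0], max=5
Drop 5: Z rot0 at col 3 lands with bottom-row=5; cleared 0 line(s) (total 0); column heights now [4 4 4 7 7 6 0], max=7

Answer: 4 4 4 7 7 6 0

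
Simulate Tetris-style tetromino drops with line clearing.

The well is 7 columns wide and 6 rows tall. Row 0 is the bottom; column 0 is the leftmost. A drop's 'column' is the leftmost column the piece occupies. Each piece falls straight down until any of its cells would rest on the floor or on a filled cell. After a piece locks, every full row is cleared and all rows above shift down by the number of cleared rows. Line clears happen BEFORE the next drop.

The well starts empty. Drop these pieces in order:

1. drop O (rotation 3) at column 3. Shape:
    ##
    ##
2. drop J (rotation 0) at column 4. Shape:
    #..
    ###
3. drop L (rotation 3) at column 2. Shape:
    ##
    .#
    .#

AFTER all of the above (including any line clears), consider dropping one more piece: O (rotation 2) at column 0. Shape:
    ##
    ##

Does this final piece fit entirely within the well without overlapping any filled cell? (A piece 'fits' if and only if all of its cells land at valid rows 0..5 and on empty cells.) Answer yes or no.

Drop 1: O rot3 at col 3 lands with bottom-row=0; cleared 0 line(s) (total 0); column heights now [0 0 0 2 2 0 0], max=2
Drop 2: J rot0 at col 4 lands with bottom-row=2; cleared 0 line(s) (total 0); column heights now [0 0 0 2 4 3 3], max=4
Drop 3: L rot3 at col 2 lands with bottom-row=2; cleared 0 line(s) (total 0); column heights now [0 0 5 5 4 3 3], max=5
Test piece O rot2 at col 0 (width 2): heights before test = [0 0 5 5 4 3 3]; fits = True

Answer: yes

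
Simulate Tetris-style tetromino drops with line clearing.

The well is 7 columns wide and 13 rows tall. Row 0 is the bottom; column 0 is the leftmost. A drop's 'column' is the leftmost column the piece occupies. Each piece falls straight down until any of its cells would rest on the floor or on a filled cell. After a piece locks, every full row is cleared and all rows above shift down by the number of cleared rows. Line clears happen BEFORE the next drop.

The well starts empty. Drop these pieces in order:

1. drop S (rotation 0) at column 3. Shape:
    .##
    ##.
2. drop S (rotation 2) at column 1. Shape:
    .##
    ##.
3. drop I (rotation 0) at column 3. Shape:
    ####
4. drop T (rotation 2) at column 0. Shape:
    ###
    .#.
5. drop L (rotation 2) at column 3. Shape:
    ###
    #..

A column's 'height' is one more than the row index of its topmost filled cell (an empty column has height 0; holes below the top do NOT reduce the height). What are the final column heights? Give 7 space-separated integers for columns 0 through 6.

Drop 1: S rot0 at col 3 lands with bottom-row=0; cleared 0 line(s) (total 0); column heights now [0 0 0 1 2 2 0], max=2
Drop 2: S rot2 at col 1 lands with bottom-row=0; cleared 0 line(s) (total 0); column heights now [0 1 2 2 2 2 0], max=2
Drop 3: I rot0 at col 3 lands with bottom-row=2; cleared 0 line(s) (total 0); column heights now [0 1 2 3 3 3 3], max=3
Drop 4: T rot2 at col 0 lands with bottom-row=1; cleared 1 line(s) (total 1); column heights now [0 2 2 2 2 2 0], max=2
Drop 5: L rot2 at col 3 lands with bottom-row=2; cleared 0 line(s) (total 1); column heights now [0 2 2 4 4 4 0], max=4

Answer: 0 2 2 4 4 4 0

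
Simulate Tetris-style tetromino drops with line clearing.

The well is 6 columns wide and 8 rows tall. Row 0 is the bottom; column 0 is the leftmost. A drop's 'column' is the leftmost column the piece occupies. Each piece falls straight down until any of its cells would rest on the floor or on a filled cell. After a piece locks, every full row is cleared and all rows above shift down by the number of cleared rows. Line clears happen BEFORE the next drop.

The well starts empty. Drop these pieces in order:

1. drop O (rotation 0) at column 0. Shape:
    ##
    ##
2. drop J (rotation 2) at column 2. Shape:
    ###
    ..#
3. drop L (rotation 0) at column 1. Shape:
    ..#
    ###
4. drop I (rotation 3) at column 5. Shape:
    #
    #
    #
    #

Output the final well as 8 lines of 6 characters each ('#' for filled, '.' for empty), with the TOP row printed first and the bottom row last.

Answer: ......
......
......
......
......
...#.#
.###.#
##..##

Derivation:
Drop 1: O rot0 at col 0 lands with bottom-row=0; cleared 0 line(s) (total 0); column heights now [2 2 0 0 0 0], max=2
Drop 2: J rot2 at col 2 lands with bottom-row=0; cleared 0 line(s) (total 0); column heights now [2 2 2 2 2 0], max=2
Drop 3: L rot0 at col 1 lands with bottom-row=2; cleared 0 line(s) (total 0); column heights now [2 3 3 4 2 0], max=4
Drop 4: I rot3 at col 5 lands with bottom-row=0; cleared 1 line(s) (total 1); column heights now [1 2 2 3 1 3], max=3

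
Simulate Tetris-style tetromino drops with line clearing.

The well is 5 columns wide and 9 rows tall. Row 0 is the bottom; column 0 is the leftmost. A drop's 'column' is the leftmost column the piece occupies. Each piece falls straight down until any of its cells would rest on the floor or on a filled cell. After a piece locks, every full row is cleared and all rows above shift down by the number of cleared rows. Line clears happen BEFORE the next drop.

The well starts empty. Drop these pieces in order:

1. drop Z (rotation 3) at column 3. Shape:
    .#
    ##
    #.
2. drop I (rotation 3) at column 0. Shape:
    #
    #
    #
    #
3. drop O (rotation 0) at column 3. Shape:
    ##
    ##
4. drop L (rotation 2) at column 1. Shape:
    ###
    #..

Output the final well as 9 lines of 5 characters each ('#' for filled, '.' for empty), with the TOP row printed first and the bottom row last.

Answer: .....
.....
.....
.###.
.#.##
#..##
#...#
#..##
#..#.

Derivation:
Drop 1: Z rot3 at col 3 lands with bottom-row=0; cleared 0 line(s) (total 0); column heights now [0 0 0 2 3], max=3
Drop 2: I rot3 at col 0 lands with bottom-row=0; cleared 0 line(s) (total 0); column heights now [4 0 0 2 3], max=4
Drop 3: O rot0 at col 3 lands with bottom-row=3; cleared 0 line(s) (total 0); column heights now [4 0 0 5 5], max=5
Drop 4: L rot2 at col 1 lands with bottom-row=4; cleared 0 line(s) (total 0); column heights now [4 6 6 6 5], max=6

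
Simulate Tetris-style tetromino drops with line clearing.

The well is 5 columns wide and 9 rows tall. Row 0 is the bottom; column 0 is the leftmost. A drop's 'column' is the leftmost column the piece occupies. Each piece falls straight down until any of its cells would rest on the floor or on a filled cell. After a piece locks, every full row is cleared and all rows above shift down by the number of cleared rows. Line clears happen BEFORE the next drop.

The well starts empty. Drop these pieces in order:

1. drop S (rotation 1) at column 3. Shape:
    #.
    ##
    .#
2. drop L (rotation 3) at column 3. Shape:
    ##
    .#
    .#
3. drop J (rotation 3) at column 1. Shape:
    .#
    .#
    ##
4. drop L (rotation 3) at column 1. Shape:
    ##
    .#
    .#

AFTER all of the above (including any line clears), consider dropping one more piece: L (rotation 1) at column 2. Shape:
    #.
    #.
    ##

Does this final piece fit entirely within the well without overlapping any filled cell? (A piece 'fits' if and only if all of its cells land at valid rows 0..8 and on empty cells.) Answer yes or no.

Drop 1: S rot1 at col 3 lands with bottom-row=0; cleared 0 line(s) (total 0); column heights now [0 0 0 3 2], max=3
Drop 2: L rot3 at col 3 lands with bottom-row=2; cleared 0 line(s) (total 0); column heights now [0 0 0 5 5], max=5
Drop 3: J rot3 at col 1 lands with bottom-row=0; cleared 0 line(s) (total 0); column heights now [0 1 3 5 5], max=5
Drop 4: L rot3 at col 1 lands with bottom-row=3; cleared 0 line(s) (total 0); column heights now [0 6 6 5 5], max=6
Test piece L rot1 at col 2 (width 2): heights before test = [0 6 6 5 5]; fits = True

Answer: yes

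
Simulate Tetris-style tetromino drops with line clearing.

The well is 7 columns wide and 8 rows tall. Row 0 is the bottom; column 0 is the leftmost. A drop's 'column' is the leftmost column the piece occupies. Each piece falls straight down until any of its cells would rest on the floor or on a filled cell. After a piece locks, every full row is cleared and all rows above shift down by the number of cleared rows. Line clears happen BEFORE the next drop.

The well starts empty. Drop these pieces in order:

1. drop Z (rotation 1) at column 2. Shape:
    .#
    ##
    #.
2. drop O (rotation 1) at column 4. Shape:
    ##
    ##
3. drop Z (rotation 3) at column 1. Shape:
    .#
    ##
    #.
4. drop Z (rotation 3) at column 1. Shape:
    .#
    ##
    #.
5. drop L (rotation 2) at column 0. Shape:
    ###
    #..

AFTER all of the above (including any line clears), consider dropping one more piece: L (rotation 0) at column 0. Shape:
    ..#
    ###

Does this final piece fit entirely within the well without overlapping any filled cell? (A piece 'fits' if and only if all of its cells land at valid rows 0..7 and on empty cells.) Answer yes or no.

Answer: no

Derivation:
Drop 1: Z rot1 at col 2 lands with bottom-row=0; cleared 0 line(s) (total 0); column heights now [0 0 2 3 0 0 0], max=3
Drop 2: O rot1 at col 4 lands with bottom-row=0; cleared 0 line(s) (total 0); column heights now [0 0 2 3 2 2 0], max=3
Drop 3: Z rot3 at col 1 lands with bottom-row=1; cleared 0 line(s) (total 0); column heights now [0 3 4 3 2 2 0], max=4
Drop 4: Z rot3 at col 1 lands with bottom-row=3; cleared 0 line(s) (total 0); column heights now [0 5 6 3 2 2 0], max=6
Drop 5: L rot2 at col 0 lands with bottom-row=5; cleared 0 line(s) (total 0); column heights now [7 7 7 3 2 2 0], max=7
Test piece L rot0 at col 0 (width 3): heights before test = [7 7 7 3 2 2 0]; fits = False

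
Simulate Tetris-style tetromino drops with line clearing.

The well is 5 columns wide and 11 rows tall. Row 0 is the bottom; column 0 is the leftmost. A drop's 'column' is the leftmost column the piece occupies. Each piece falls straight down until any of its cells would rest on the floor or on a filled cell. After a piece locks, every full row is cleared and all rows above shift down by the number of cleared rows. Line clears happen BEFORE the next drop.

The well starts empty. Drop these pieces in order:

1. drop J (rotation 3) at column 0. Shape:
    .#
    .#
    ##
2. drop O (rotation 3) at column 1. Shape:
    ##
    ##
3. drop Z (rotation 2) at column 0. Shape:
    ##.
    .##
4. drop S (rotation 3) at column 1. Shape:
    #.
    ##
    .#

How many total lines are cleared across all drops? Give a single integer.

Drop 1: J rot3 at col 0 lands with bottom-row=0; cleared 0 line(s) (total 0); column heights now [1 3 0 0 0], max=3
Drop 2: O rot3 at col 1 lands with bottom-row=3; cleared 0 line(s) (total 0); column heights now [1 5 5 0 0], max=5
Drop 3: Z rot2 at col 0 lands with bottom-row=5; cleared 0 line(s) (total 0); column heights now [7 7 6 0 0], max=7
Drop 4: S rot3 at col 1 lands with bottom-row=6; cleared 0 line(s) (total 0); column heights now [7 9 8 0 0], max=9

Answer: 0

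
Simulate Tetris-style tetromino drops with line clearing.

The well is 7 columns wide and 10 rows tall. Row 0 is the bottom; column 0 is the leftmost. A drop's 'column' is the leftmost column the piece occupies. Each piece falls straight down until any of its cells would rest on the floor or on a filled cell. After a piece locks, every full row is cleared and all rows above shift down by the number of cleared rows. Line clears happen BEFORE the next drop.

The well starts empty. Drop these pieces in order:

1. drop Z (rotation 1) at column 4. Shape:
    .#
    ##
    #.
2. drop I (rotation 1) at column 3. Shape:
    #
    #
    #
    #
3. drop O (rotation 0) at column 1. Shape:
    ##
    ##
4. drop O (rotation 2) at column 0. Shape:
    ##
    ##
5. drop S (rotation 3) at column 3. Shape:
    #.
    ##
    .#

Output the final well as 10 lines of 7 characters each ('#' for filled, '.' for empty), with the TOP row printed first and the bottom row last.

Drop 1: Z rot1 at col 4 lands with bottom-row=0; cleared 0 line(s) (total 0); column heights now [0 0 0 0 2 3 0], max=3
Drop 2: I rot1 at col 3 lands with bottom-row=0; cleared 0 line(s) (total 0); column heights now [0 0 0 4 2 3 0], max=4
Drop 3: O rot0 at col 1 lands with bottom-row=0; cleared 0 line(s) (total 0); column heights now [0 2 2 4 2 3 0], max=4
Drop 4: O rot2 at col 0 lands with bottom-row=2; cleared 0 line(s) (total 0); column heights now [4 4 2 4 2 3 0], max=4
Drop 5: S rot3 at col 3 lands with bottom-row=3; cleared 0 line(s) (total 0); column heights now [4 4 2 6 5 3 0], max=6

Answer: .......
.......
.......
.......
...#...
...##..
##.##..
##.#.#.
.#####.
.####..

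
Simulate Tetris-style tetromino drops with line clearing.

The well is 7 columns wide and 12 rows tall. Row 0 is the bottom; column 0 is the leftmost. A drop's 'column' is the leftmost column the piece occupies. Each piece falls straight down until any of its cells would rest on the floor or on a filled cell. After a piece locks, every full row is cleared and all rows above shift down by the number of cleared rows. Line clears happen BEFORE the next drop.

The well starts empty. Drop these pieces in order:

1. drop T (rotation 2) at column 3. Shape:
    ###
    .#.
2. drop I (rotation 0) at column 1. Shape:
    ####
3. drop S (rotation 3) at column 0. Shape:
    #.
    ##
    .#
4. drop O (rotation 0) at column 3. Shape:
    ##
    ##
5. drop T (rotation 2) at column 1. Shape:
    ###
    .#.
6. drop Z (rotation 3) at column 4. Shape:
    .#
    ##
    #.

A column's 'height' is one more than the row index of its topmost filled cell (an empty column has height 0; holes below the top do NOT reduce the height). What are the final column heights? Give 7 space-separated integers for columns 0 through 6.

Answer: 6 6 6 6 7 8 0

Derivation:
Drop 1: T rot2 at col 3 lands with bottom-row=0; cleared 0 line(s) (total 0); column heights now [0 0 0 2 2 2 0], max=2
Drop 2: I rot0 at col 1 lands with bottom-row=2; cleared 0 line(s) (total 0); column heights now [0 3 3 3 3 2 0], max=3
Drop 3: S rot3 at col 0 lands with bottom-row=3; cleared 0 line(s) (total 0); column heights now [6 5 3 3 3 2 0], max=6
Drop 4: O rot0 at col 3 lands with bottom-row=3; cleared 0 line(s) (total 0); column heights now [6 5 3 5 5 2 0], max=6
Drop 5: T rot2 at col 1 lands with bottom-row=4; cleared 0 line(s) (total 0); column heights now [6 6 6 6 5 2 0], max=6
Drop 6: Z rot3 at col 4 lands with bottom-row=5; cleared 0 line(s) (total 0); column heights now [6 6 6 6 7 8 0], max=8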